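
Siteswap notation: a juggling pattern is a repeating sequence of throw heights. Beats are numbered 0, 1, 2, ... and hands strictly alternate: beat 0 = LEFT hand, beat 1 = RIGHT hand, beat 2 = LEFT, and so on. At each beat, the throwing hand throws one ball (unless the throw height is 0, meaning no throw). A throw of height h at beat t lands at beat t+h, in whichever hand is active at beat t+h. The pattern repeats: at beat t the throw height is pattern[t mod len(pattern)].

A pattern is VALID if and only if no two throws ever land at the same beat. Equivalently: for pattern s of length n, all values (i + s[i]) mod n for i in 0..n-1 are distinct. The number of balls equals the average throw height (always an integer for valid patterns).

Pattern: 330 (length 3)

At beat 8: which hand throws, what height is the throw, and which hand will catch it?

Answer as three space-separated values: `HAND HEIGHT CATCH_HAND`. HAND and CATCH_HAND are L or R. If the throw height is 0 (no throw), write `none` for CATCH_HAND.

Beat 8: 8 mod 2 = 0, so hand = L
Throw height = pattern[8 mod 3] = pattern[2] = 0

Answer: L 0 none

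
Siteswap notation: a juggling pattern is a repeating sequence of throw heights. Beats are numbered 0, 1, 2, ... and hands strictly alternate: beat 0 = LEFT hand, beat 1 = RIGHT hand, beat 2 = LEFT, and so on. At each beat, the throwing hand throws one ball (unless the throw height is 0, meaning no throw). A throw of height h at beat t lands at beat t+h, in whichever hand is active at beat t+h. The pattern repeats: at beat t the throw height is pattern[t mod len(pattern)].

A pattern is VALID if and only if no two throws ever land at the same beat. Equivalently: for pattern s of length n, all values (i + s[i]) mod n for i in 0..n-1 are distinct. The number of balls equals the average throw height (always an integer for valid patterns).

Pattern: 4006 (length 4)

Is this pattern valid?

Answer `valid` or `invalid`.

i=0: (i + s[i]) mod n = (0 + 4) mod 4 = 0
i=1: (i + s[i]) mod n = (1 + 0) mod 4 = 1
i=2: (i + s[i]) mod n = (2 + 0) mod 4 = 2
i=3: (i + s[i]) mod n = (3 + 6) mod 4 = 1
Residues: [0, 1, 2, 1], distinct: False

Answer: invalid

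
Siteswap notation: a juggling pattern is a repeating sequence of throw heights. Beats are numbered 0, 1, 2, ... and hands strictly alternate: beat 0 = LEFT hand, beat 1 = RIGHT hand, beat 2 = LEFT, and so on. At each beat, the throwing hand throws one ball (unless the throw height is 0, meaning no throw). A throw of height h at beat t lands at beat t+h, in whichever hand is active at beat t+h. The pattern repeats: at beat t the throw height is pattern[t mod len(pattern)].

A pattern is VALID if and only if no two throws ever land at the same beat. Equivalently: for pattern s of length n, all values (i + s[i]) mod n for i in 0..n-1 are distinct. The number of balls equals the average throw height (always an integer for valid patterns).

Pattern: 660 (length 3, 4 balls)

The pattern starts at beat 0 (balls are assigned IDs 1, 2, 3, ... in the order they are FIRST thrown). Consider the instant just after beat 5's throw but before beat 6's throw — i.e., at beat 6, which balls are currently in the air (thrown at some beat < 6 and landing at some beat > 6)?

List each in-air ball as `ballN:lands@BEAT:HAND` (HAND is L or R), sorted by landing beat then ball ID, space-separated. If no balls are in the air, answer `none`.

Beat 0 (L): throw ball1 h=6 -> lands@6:L; in-air after throw: [b1@6:L]
Beat 1 (R): throw ball2 h=6 -> lands@7:R; in-air after throw: [b1@6:L b2@7:R]
Beat 3 (R): throw ball3 h=6 -> lands@9:R; in-air after throw: [b1@6:L b2@7:R b3@9:R]
Beat 4 (L): throw ball4 h=6 -> lands@10:L; in-air after throw: [b1@6:L b2@7:R b3@9:R b4@10:L]
Beat 6 (L): throw ball1 h=6 -> lands@12:L; in-air after throw: [b2@7:R b3@9:R b4@10:L b1@12:L]

Answer: ball2:lands@7:R ball3:lands@9:R ball4:lands@10:L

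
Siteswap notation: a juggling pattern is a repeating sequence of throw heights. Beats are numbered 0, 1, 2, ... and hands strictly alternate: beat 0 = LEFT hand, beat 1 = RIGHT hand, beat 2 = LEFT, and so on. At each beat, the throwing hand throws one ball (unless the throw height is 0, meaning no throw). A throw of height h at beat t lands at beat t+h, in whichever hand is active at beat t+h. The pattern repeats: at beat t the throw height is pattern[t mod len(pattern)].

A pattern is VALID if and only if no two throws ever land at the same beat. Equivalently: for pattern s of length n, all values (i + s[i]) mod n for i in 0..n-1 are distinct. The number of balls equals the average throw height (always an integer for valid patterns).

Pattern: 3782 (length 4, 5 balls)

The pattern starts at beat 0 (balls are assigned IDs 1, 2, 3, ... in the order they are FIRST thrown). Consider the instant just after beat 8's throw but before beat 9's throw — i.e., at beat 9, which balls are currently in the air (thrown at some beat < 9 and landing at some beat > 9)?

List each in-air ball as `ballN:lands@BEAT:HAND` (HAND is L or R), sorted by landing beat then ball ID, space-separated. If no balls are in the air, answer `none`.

Answer: ball3:lands@10:L ball2:lands@11:R ball1:lands@12:L ball5:lands@14:L

Derivation:
Beat 0 (L): throw ball1 h=3 -> lands@3:R; in-air after throw: [b1@3:R]
Beat 1 (R): throw ball2 h=7 -> lands@8:L; in-air after throw: [b1@3:R b2@8:L]
Beat 2 (L): throw ball3 h=8 -> lands@10:L; in-air after throw: [b1@3:R b2@8:L b3@10:L]
Beat 3 (R): throw ball1 h=2 -> lands@5:R; in-air after throw: [b1@5:R b2@8:L b3@10:L]
Beat 4 (L): throw ball4 h=3 -> lands@7:R; in-air after throw: [b1@5:R b4@7:R b2@8:L b3@10:L]
Beat 5 (R): throw ball1 h=7 -> lands@12:L; in-air after throw: [b4@7:R b2@8:L b3@10:L b1@12:L]
Beat 6 (L): throw ball5 h=8 -> lands@14:L; in-air after throw: [b4@7:R b2@8:L b3@10:L b1@12:L b5@14:L]
Beat 7 (R): throw ball4 h=2 -> lands@9:R; in-air after throw: [b2@8:L b4@9:R b3@10:L b1@12:L b5@14:L]
Beat 8 (L): throw ball2 h=3 -> lands@11:R; in-air after throw: [b4@9:R b3@10:L b2@11:R b1@12:L b5@14:L]
Beat 9 (R): throw ball4 h=7 -> lands@16:L; in-air after throw: [b3@10:L b2@11:R b1@12:L b5@14:L b4@16:L]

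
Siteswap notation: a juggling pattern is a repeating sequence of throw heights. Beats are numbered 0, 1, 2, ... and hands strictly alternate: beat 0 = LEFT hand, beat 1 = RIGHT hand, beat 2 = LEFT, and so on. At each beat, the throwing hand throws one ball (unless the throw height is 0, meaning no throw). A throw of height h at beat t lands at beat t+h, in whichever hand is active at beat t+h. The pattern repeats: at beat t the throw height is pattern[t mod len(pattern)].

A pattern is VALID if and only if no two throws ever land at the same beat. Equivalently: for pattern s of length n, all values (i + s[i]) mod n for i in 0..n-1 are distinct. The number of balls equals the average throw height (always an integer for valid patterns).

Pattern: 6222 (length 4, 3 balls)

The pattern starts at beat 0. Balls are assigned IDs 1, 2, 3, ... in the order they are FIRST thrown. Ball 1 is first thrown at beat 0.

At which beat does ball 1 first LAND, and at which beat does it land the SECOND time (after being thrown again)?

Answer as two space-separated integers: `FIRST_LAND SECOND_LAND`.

Answer: 6 8

Derivation:
Beat 0 (L): throw ball1 h=6 -> lands@6:L; in-air after throw: [b1@6:L]
Beat 1 (R): throw ball2 h=2 -> lands@3:R; in-air after throw: [b2@3:R b1@6:L]
Beat 2 (L): throw ball3 h=2 -> lands@4:L; in-air after throw: [b2@3:R b3@4:L b1@6:L]
Beat 3 (R): throw ball2 h=2 -> lands@5:R; in-air after throw: [b3@4:L b2@5:R b1@6:L]
Beat 4 (L): throw ball3 h=6 -> lands@10:L; in-air after throw: [b2@5:R b1@6:L b3@10:L]
Beat 5 (R): throw ball2 h=2 -> lands@7:R; in-air after throw: [b1@6:L b2@7:R b3@10:L]
Beat 6 (L): throw ball1 h=2 -> lands@8:L; in-air after throw: [b2@7:R b1@8:L b3@10:L]
Beat 7 (R): throw ball2 h=2 -> lands@9:R; in-air after throw: [b1@8:L b2@9:R b3@10:L]
Beat 8 (L): throw ball1 h=6 -> lands@14:L; in-air after throw: [b2@9:R b3@10:L b1@14:L]
Ball 1: thrown@0 h=6 -> first land @6; rethrown@6 h=2 -> second land @8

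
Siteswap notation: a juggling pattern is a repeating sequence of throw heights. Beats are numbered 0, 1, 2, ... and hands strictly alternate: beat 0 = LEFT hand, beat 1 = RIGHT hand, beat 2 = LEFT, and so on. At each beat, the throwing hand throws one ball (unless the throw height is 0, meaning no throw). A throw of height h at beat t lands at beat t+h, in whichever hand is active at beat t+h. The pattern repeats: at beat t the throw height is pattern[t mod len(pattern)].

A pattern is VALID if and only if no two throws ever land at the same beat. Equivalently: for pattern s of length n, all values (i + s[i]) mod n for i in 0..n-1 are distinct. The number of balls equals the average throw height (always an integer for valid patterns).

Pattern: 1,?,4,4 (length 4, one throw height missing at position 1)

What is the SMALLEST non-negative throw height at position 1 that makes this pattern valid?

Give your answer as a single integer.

Answer: 3

Derivation:
i=0: (0 + 1) mod 4 = 1
i=1: s[i]=? (unknown)
i=2: (2 + 4) mod 4 = 2
i=3: (3 + 4) mod 4 = 3
Known residues: [1, 2, 3]; need a permutation of 0..3, so missing residue r = 0
Need (1 + s) mod 4 = 0; smallest s = (0 - 1) mod 4 = 3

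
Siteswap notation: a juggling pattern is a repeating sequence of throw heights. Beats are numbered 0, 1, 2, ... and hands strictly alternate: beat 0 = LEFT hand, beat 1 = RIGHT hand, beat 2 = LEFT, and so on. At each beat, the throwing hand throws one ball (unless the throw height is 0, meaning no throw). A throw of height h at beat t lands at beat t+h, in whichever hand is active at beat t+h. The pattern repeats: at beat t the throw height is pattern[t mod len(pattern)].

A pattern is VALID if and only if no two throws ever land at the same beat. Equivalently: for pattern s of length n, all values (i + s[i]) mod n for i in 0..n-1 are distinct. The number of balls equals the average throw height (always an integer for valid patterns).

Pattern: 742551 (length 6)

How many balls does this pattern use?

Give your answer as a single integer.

Pattern = [7, 4, 2, 5, 5, 1], length n = 6
  position 0: throw height = 7, running sum = 7
  position 1: throw height = 4, running sum = 11
  position 2: throw height = 2, running sum = 13
  position 3: throw height = 5, running sum = 18
  position 4: throw height = 5, running sum = 23
  position 5: throw height = 1, running sum = 24
Total sum = 24; balls = sum / n = 24 / 6 = 4

Answer: 4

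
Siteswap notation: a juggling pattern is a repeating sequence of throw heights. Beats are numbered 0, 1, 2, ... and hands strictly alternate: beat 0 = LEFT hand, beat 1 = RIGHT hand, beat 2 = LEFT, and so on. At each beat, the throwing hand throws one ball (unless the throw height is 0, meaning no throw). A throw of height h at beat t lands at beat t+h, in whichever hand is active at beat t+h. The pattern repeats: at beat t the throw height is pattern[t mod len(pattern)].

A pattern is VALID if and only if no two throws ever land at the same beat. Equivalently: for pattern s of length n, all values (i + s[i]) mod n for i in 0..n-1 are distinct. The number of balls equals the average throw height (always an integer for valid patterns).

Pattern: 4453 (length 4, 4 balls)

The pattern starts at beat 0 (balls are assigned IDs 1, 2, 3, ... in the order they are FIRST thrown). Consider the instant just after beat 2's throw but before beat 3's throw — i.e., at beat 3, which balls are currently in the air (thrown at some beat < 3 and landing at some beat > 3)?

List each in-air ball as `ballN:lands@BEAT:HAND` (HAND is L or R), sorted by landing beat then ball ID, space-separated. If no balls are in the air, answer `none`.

Beat 0 (L): throw ball1 h=4 -> lands@4:L; in-air after throw: [b1@4:L]
Beat 1 (R): throw ball2 h=4 -> lands@5:R; in-air after throw: [b1@4:L b2@5:R]
Beat 2 (L): throw ball3 h=5 -> lands@7:R; in-air after throw: [b1@4:L b2@5:R b3@7:R]
Beat 3 (R): throw ball4 h=3 -> lands@6:L; in-air after throw: [b1@4:L b2@5:R b4@6:L b3@7:R]

Answer: ball1:lands@4:L ball2:lands@5:R ball3:lands@7:R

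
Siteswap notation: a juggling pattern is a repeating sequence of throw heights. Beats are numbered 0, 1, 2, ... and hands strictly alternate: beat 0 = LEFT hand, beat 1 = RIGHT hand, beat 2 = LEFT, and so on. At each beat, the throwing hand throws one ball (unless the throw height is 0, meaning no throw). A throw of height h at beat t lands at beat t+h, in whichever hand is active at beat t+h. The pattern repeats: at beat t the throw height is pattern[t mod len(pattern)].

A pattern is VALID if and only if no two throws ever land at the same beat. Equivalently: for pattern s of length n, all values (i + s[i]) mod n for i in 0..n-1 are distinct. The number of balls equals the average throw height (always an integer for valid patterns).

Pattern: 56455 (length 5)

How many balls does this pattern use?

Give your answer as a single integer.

Pattern = [5, 6, 4, 5, 5], length n = 5
  position 0: throw height = 5, running sum = 5
  position 1: throw height = 6, running sum = 11
  position 2: throw height = 4, running sum = 15
  position 3: throw height = 5, running sum = 20
  position 4: throw height = 5, running sum = 25
Total sum = 25; balls = sum / n = 25 / 5 = 5

Answer: 5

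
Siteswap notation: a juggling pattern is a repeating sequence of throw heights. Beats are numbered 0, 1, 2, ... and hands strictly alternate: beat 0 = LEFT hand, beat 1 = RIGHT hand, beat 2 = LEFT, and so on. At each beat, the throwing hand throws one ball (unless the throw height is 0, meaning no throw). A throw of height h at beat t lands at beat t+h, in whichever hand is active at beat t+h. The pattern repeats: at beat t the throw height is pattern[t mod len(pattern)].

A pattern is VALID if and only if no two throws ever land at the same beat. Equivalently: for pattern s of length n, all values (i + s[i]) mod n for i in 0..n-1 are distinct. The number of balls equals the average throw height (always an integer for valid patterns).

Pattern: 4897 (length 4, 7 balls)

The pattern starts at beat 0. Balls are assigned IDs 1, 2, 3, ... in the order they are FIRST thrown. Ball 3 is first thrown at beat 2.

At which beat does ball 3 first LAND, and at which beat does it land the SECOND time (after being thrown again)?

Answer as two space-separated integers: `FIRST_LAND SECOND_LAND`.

Answer: 11 18

Derivation:
Beat 0 (L): throw ball1 h=4 -> lands@4:L; in-air after throw: [b1@4:L]
Beat 1 (R): throw ball2 h=8 -> lands@9:R; in-air after throw: [b1@4:L b2@9:R]
Beat 2 (L): throw ball3 h=9 -> lands@11:R; in-air after throw: [b1@4:L b2@9:R b3@11:R]
Beat 3 (R): throw ball4 h=7 -> lands@10:L; in-air after throw: [b1@4:L b2@9:R b4@10:L b3@11:R]
Beat 4 (L): throw ball1 h=4 -> lands@8:L; in-air after throw: [b1@8:L b2@9:R b4@10:L b3@11:R]
Beat 5 (R): throw ball5 h=8 -> lands@13:R; in-air after throw: [b1@8:L b2@9:R b4@10:L b3@11:R b5@13:R]
Beat 6 (L): throw ball6 h=9 -> lands@15:R; in-air after throw: [b1@8:L b2@9:R b4@10:L b3@11:R b5@13:R b6@15:R]
Beat 7 (R): throw ball7 h=7 -> lands@14:L; in-air after throw: [b1@8:L b2@9:R b4@10:L b3@11:R b5@13:R b7@14:L b6@15:R]
Beat 8 (L): throw ball1 h=4 -> lands@12:L; in-air after throw: [b2@9:R b4@10:L b3@11:R b1@12:L b5@13:R b7@14:L b6@15:R]
Beat 9 (R): throw ball2 h=8 -> lands@17:R; in-air after throw: [b4@10:L b3@11:R b1@12:L b5@13:R b7@14:L b6@15:R b2@17:R]
Beat 10 (L): throw ball4 h=9 -> lands@19:R; in-air after throw: [b3@11:R b1@12:L b5@13:R b7@14:L b6@15:R b2@17:R b4@19:R]
Beat 11 (R): throw ball3 h=7 -> lands@18:L; in-air after throw: [b1@12:L b5@13:R b7@14:L b6@15:R b2@17:R b3@18:L b4@19:R]
Beat 12 (L): throw ball1 h=4 -> lands@16:L; in-air after throw: [b5@13:R b7@14:L b6@15:R b1@16:L b2@17:R b3@18:L b4@19:R]
Beat 13 (R): throw ball5 h=8 -> lands@21:R; in-air after throw: [b7@14:L b6@15:R b1@16:L b2@17:R b3@18:L b4@19:R b5@21:R]
Beat 14 (L): throw ball7 h=9 -> lands@23:R; in-air after throw: [b6@15:R b1@16:L b2@17:R b3@18:L b4@19:R b5@21:R b7@23:R]
Beat 15 (R): throw ball6 h=7 -> lands@22:L; in-air after throw: [b1@16:L b2@17:R b3@18:L b4@19:R b5@21:R b6@22:L b7@23:R]
Ball 3: thrown@2 h=9 -> first land @11; rethrown@11 h=7 -> second land @18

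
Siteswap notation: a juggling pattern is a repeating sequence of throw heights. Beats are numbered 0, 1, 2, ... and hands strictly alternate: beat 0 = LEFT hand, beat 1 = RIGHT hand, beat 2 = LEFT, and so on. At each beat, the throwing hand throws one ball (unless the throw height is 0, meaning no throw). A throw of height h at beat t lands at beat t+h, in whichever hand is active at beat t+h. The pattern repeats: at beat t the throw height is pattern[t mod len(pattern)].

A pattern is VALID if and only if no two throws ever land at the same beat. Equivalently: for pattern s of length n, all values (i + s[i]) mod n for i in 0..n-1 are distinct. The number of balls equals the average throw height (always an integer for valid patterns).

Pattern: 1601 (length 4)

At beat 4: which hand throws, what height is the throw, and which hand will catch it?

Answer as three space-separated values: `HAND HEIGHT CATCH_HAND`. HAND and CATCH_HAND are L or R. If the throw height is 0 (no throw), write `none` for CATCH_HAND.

Answer: L 1 R

Derivation:
Beat 4: 4 mod 2 = 0, so hand = L
Throw height = pattern[4 mod 4] = pattern[0] = 1
Lands at beat 4+1=5, 5 mod 2 = 1, so catch hand = R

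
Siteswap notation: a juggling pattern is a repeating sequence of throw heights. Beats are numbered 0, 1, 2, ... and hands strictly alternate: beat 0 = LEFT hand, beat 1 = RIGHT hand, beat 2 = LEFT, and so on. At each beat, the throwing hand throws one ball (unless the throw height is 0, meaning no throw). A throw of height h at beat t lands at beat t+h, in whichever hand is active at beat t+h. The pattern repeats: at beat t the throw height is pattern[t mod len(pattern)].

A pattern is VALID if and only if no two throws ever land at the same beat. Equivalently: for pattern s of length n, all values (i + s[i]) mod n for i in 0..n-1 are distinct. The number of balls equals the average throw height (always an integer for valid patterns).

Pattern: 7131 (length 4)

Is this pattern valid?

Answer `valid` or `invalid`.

i=0: (i + s[i]) mod n = (0 + 7) mod 4 = 3
i=1: (i + s[i]) mod n = (1 + 1) mod 4 = 2
i=2: (i + s[i]) mod n = (2 + 3) mod 4 = 1
i=3: (i + s[i]) mod n = (3 + 1) mod 4 = 0
Residues: [3, 2, 1, 0], distinct: True

Answer: valid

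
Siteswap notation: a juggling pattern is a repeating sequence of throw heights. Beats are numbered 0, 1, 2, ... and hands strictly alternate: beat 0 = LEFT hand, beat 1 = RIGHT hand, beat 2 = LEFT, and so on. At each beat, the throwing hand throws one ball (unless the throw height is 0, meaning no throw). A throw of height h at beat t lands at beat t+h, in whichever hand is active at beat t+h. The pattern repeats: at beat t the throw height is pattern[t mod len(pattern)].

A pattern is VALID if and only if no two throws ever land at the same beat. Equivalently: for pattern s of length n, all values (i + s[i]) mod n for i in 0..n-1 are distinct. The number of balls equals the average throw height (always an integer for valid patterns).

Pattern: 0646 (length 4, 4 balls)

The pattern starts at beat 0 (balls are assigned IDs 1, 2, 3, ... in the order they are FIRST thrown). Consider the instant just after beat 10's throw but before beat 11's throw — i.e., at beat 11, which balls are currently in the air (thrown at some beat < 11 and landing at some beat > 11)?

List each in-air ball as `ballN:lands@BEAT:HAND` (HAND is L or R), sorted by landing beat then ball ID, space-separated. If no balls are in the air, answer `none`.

Beat 1 (R): throw ball1 h=6 -> lands@7:R; in-air after throw: [b1@7:R]
Beat 2 (L): throw ball2 h=4 -> lands@6:L; in-air after throw: [b2@6:L b1@7:R]
Beat 3 (R): throw ball3 h=6 -> lands@9:R; in-air after throw: [b2@6:L b1@7:R b3@9:R]
Beat 5 (R): throw ball4 h=6 -> lands@11:R; in-air after throw: [b2@6:L b1@7:R b3@9:R b4@11:R]
Beat 6 (L): throw ball2 h=4 -> lands@10:L; in-air after throw: [b1@7:R b3@9:R b2@10:L b4@11:R]
Beat 7 (R): throw ball1 h=6 -> lands@13:R; in-air after throw: [b3@9:R b2@10:L b4@11:R b1@13:R]
Beat 9 (R): throw ball3 h=6 -> lands@15:R; in-air after throw: [b2@10:L b4@11:R b1@13:R b3@15:R]
Beat 10 (L): throw ball2 h=4 -> lands@14:L; in-air after throw: [b4@11:R b1@13:R b2@14:L b3@15:R]
Beat 11 (R): throw ball4 h=6 -> lands@17:R; in-air after throw: [b1@13:R b2@14:L b3@15:R b4@17:R]

Answer: ball1:lands@13:R ball2:lands@14:L ball3:lands@15:R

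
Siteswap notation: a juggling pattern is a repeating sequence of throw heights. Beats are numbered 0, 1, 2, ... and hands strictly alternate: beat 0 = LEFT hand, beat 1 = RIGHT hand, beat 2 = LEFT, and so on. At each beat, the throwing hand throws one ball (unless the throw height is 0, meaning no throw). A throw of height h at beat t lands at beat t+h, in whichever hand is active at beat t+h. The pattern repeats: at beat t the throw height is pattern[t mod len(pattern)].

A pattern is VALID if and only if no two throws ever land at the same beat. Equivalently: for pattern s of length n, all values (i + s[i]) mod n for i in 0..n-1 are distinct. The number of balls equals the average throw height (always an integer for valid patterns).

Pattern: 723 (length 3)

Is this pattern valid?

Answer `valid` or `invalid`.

i=0: (i + s[i]) mod n = (0 + 7) mod 3 = 1
i=1: (i + s[i]) mod n = (1 + 2) mod 3 = 0
i=2: (i + s[i]) mod n = (2 + 3) mod 3 = 2
Residues: [1, 0, 2], distinct: True

Answer: valid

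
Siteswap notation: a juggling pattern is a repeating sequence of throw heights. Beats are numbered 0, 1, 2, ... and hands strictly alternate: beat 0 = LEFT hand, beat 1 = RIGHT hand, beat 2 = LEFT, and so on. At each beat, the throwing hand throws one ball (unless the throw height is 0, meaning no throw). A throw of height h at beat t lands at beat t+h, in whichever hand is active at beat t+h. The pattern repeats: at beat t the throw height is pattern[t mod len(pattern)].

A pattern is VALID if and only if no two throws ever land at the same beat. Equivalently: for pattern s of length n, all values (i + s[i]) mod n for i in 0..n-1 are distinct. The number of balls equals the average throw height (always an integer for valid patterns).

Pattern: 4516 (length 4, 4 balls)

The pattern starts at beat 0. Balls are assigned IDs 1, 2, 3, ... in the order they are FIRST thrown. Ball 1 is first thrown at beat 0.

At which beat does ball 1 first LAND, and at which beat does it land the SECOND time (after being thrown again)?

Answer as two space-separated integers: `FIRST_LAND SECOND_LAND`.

Answer: 4 8

Derivation:
Beat 0 (L): throw ball1 h=4 -> lands@4:L; in-air after throw: [b1@4:L]
Beat 1 (R): throw ball2 h=5 -> lands@6:L; in-air after throw: [b1@4:L b2@6:L]
Beat 2 (L): throw ball3 h=1 -> lands@3:R; in-air after throw: [b3@3:R b1@4:L b2@6:L]
Beat 3 (R): throw ball3 h=6 -> lands@9:R; in-air after throw: [b1@4:L b2@6:L b3@9:R]
Beat 4 (L): throw ball1 h=4 -> lands@8:L; in-air after throw: [b2@6:L b1@8:L b3@9:R]
Beat 5 (R): throw ball4 h=5 -> lands@10:L; in-air after throw: [b2@6:L b1@8:L b3@9:R b4@10:L]
Beat 6 (L): throw ball2 h=1 -> lands@7:R; in-air after throw: [b2@7:R b1@8:L b3@9:R b4@10:L]
Beat 7 (R): throw ball2 h=6 -> lands@13:R; in-air after throw: [b1@8:L b3@9:R b4@10:L b2@13:R]
Beat 8 (L): throw ball1 h=4 -> lands@12:L; in-air after throw: [b3@9:R b4@10:L b1@12:L b2@13:R]
Ball 1: thrown@0 h=4 -> first land @4; rethrown@4 h=4 -> second land @8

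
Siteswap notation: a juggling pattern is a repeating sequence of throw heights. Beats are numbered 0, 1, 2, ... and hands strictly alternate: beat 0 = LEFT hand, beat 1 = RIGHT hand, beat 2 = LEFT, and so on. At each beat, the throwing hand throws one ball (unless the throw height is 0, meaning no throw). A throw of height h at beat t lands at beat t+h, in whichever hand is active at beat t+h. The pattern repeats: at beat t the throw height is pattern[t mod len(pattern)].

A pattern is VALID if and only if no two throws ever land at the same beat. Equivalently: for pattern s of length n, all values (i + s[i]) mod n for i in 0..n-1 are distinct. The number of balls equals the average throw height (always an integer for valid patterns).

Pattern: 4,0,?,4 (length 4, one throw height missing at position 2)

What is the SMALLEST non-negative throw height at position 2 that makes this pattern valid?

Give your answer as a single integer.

Answer: 0

Derivation:
i=0: (0 + 4) mod 4 = 0
i=1: (1 + 0) mod 4 = 1
i=2: s[i]=? (unknown)
i=3: (3 + 4) mod 4 = 3
Known residues: [0, 1, 3]; need a permutation of 0..3, so missing residue r = 2
Need (2 + s) mod 4 = 2; smallest s = (2 - 2) mod 4 = 0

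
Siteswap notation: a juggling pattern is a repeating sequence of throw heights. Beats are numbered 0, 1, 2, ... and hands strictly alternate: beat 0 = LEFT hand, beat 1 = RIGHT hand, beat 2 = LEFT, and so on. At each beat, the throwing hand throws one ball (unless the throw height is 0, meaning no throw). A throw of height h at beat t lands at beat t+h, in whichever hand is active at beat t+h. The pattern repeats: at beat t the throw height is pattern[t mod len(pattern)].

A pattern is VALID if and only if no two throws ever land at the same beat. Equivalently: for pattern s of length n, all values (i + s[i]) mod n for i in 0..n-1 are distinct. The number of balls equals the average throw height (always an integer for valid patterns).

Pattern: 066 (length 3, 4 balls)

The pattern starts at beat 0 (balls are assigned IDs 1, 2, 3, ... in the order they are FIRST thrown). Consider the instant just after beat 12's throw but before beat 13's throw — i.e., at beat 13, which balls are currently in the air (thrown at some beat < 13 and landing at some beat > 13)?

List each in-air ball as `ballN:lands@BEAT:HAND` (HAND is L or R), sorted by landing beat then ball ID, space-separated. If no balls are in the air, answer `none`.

Answer: ball2:lands@14:L ball3:lands@16:L ball4:lands@17:R

Derivation:
Beat 1 (R): throw ball1 h=6 -> lands@7:R; in-air after throw: [b1@7:R]
Beat 2 (L): throw ball2 h=6 -> lands@8:L; in-air after throw: [b1@7:R b2@8:L]
Beat 4 (L): throw ball3 h=6 -> lands@10:L; in-air after throw: [b1@7:R b2@8:L b3@10:L]
Beat 5 (R): throw ball4 h=6 -> lands@11:R; in-air after throw: [b1@7:R b2@8:L b3@10:L b4@11:R]
Beat 7 (R): throw ball1 h=6 -> lands@13:R; in-air after throw: [b2@8:L b3@10:L b4@11:R b1@13:R]
Beat 8 (L): throw ball2 h=6 -> lands@14:L; in-air after throw: [b3@10:L b4@11:R b1@13:R b2@14:L]
Beat 10 (L): throw ball3 h=6 -> lands@16:L; in-air after throw: [b4@11:R b1@13:R b2@14:L b3@16:L]
Beat 11 (R): throw ball4 h=6 -> lands@17:R; in-air after throw: [b1@13:R b2@14:L b3@16:L b4@17:R]
Beat 13 (R): throw ball1 h=6 -> lands@19:R; in-air after throw: [b2@14:L b3@16:L b4@17:R b1@19:R]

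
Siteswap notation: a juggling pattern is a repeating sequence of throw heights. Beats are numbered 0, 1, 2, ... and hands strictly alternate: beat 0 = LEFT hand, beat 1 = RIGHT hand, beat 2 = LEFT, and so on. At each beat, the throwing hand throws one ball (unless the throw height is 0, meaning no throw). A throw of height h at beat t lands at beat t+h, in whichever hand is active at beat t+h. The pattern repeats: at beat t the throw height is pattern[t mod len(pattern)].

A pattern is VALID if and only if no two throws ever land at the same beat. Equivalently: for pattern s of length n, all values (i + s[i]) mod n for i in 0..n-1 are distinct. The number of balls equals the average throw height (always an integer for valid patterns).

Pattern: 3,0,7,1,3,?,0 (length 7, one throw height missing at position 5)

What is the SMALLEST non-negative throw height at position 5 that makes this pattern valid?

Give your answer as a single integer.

i=0: (0 + 3) mod 7 = 3
i=1: (1 + 0) mod 7 = 1
i=2: (2 + 7) mod 7 = 2
i=3: (3 + 1) mod 7 = 4
i=4: (4 + 3) mod 7 = 0
i=5: s[i]=? (unknown)
i=6: (6 + 0) mod 7 = 6
Known residues: [0, 1, 2, 3, 4, 6]; need a permutation of 0..6, so missing residue r = 5
Need (5 + s) mod 7 = 5; smallest s = (5 - 5) mod 7 = 0

Answer: 0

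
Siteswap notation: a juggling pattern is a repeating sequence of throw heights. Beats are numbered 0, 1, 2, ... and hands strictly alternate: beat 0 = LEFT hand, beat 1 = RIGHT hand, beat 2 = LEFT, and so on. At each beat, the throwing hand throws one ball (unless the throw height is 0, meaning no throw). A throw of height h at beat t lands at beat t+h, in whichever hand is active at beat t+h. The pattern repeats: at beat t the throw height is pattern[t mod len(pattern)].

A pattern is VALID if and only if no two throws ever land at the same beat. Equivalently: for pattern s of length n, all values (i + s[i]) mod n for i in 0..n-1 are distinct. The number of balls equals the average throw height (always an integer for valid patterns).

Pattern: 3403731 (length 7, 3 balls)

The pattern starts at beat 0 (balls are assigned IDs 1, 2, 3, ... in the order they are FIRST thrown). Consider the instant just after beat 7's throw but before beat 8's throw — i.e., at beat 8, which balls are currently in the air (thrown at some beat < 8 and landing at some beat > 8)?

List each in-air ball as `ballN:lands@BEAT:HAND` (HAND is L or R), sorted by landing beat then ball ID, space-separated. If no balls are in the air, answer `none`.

Beat 0 (L): throw ball1 h=3 -> lands@3:R; in-air after throw: [b1@3:R]
Beat 1 (R): throw ball2 h=4 -> lands@5:R; in-air after throw: [b1@3:R b2@5:R]
Beat 3 (R): throw ball1 h=3 -> lands@6:L; in-air after throw: [b2@5:R b1@6:L]
Beat 4 (L): throw ball3 h=7 -> lands@11:R; in-air after throw: [b2@5:R b1@6:L b3@11:R]
Beat 5 (R): throw ball2 h=3 -> lands@8:L; in-air after throw: [b1@6:L b2@8:L b3@11:R]
Beat 6 (L): throw ball1 h=1 -> lands@7:R; in-air after throw: [b1@7:R b2@8:L b3@11:R]
Beat 7 (R): throw ball1 h=3 -> lands@10:L; in-air after throw: [b2@8:L b1@10:L b3@11:R]
Beat 8 (L): throw ball2 h=4 -> lands@12:L; in-air after throw: [b1@10:L b3@11:R b2@12:L]

Answer: ball1:lands@10:L ball3:lands@11:R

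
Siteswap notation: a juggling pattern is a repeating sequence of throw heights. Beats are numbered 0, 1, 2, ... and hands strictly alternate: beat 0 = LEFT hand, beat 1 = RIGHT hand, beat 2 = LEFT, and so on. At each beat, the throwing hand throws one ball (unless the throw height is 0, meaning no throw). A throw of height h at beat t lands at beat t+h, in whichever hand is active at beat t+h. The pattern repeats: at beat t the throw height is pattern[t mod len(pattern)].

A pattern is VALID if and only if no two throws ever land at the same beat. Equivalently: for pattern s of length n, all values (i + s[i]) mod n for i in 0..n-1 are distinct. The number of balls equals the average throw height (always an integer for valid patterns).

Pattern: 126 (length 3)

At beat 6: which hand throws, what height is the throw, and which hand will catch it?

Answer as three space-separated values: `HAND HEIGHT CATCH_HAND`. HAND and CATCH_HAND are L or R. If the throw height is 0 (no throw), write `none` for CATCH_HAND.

Answer: L 1 R

Derivation:
Beat 6: 6 mod 2 = 0, so hand = L
Throw height = pattern[6 mod 3] = pattern[0] = 1
Lands at beat 6+1=7, 7 mod 2 = 1, so catch hand = R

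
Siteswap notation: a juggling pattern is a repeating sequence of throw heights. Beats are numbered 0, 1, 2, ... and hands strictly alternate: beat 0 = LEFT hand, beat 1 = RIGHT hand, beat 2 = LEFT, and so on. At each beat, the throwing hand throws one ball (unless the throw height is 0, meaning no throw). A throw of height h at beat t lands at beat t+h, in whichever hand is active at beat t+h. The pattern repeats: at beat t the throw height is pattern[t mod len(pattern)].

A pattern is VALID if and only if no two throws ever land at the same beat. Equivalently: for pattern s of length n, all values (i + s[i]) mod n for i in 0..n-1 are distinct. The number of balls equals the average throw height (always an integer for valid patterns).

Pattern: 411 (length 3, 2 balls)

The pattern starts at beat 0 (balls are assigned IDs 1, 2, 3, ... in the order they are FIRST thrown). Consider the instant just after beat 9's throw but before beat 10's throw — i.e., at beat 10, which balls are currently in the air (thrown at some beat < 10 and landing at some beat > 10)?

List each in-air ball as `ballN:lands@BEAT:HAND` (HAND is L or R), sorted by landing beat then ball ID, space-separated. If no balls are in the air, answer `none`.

Beat 0 (L): throw ball1 h=4 -> lands@4:L; in-air after throw: [b1@4:L]
Beat 1 (R): throw ball2 h=1 -> lands@2:L; in-air after throw: [b2@2:L b1@4:L]
Beat 2 (L): throw ball2 h=1 -> lands@3:R; in-air after throw: [b2@3:R b1@4:L]
Beat 3 (R): throw ball2 h=4 -> lands@7:R; in-air after throw: [b1@4:L b2@7:R]
Beat 4 (L): throw ball1 h=1 -> lands@5:R; in-air after throw: [b1@5:R b2@7:R]
Beat 5 (R): throw ball1 h=1 -> lands@6:L; in-air after throw: [b1@6:L b2@7:R]
Beat 6 (L): throw ball1 h=4 -> lands@10:L; in-air after throw: [b2@7:R b1@10:L]
Beat 7 (R): throw ball2 h=1 -> lands@8:L; in-air after throw: [b2@8:L b1@10:L]
Beat 8 (L): throw ball2 h=1 -> lands@9:R; in-air after throw: [b2@9:R b1@10:L]
Beat 9 (R): throw ball2 h=4 -> lands@13:R; in-air after throw: [b1@10:L b2@13:R]
Beat 10 (L): throw ball1 h=1 -> lands@11:R; in-air after throw: [b1@11:R b2@13:R]

Answer: ball2:lands@13:R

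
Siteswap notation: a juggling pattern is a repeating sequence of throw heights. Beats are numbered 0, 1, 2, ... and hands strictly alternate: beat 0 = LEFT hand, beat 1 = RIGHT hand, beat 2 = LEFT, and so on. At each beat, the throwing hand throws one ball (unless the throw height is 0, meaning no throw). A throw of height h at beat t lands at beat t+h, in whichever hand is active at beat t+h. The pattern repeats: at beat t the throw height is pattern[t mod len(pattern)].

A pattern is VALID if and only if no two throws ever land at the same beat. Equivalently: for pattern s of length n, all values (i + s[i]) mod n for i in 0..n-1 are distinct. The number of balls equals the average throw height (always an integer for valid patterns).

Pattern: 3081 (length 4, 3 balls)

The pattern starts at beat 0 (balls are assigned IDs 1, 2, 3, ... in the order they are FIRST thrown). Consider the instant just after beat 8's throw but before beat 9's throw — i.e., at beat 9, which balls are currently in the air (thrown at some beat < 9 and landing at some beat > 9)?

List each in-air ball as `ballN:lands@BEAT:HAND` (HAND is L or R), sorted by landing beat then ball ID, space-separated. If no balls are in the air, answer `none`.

Answer: ball2:lands@10:L ball1:lands@11:R ball3:lands@14:L

Derivation:
Beat 0 (L): throw ball1 h=3 -> lands@3:R; in-air after throw: [b1@3:R]
Beat 2 (L): throw ball2 h=8 -> lands@10:L; in-air after throw: [b1@3:R b2@10:L]
Beat 3 (R): throw ball1 h=1 -> lands@4:L; in-air after throw: [b1@4:L b2@10:L]
Beat 4 (L): throw ball1 h=3 -> lands@7:R; in-air after throw: [b1@7:R b2@10:L]
Beat 6 (L): throw ball3 h=8 -> lands@14:L; in-air after throw: [b1@7:R b2@10:L b3@14:L]
Beat 7 (R): throw ball1 h=1 -> lands@8:L; in-air after throw: [b1@8:L b2@10:L b3@14:L]
Beat 8 (L): throw ball1 h=3 -> lands@11:R; in-air after throw: [b2@10:L b1@11:R b3@14:L]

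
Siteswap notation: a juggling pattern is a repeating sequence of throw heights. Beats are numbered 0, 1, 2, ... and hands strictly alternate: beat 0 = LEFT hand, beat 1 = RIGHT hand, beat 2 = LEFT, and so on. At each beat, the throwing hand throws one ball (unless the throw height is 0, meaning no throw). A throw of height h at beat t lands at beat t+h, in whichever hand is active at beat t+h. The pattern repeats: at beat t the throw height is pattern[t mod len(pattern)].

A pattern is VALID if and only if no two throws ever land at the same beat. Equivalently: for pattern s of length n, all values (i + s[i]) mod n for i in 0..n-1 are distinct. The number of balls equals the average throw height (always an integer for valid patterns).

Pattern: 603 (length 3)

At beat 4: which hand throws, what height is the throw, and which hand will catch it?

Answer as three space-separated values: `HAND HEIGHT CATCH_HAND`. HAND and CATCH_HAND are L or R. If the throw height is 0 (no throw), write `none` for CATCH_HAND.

Beat 4: 4 mod 2 = 0, so hand = L
Throw height = pattern[4 mod 3] = pattern[1] = 0

Answer: L 0 none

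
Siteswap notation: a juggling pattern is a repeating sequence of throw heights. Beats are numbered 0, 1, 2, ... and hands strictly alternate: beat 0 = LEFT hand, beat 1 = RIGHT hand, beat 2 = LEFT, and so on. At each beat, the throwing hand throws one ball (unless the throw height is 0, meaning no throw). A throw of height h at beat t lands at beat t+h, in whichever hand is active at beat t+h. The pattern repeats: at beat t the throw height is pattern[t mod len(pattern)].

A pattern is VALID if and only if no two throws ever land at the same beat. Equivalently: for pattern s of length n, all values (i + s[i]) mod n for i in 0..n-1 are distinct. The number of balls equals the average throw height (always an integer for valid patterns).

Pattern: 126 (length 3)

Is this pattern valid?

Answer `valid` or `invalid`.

i=0: (i + s[i]) mod n = (0 + 1) mod 3 = 1
i=1: (i + s[i]) mod n = (1 + 2) mod 3 = 0
i=2: (i + s[i]) mod n = (2 + 6) mod 3 = 2
Residues: [1, 0, 2], distinct: True

Answer: valid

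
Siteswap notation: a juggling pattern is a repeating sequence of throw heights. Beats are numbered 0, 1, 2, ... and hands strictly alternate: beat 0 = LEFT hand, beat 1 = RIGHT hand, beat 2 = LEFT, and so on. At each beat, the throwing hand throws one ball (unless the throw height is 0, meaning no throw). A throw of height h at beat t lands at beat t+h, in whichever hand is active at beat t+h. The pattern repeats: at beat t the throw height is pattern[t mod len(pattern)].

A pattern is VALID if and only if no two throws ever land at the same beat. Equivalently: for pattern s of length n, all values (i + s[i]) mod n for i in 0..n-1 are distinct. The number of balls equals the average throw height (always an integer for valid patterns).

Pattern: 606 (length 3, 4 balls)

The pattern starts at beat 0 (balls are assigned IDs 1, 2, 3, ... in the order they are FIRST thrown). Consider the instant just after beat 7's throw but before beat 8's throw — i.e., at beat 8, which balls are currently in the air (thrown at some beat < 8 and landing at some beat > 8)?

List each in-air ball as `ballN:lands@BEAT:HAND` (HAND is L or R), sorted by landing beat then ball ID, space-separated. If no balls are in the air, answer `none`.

Beat 0 (L): throw ball1 h=6 -> lands@6:L; in-air after throw: [b1@6:L]
Beat 2 (L): throw ball2 h=6 -> lands@8:L; in-air after throw: [b1@6:L b2@8:L]
Beat 3 (R): throw ball3 h=6 -> lands@9:R; in-air after throw: [b1@6:L b2@8:L b3@9:R]
Beat 5 (R): throw ball4 h=6 -> lands@11:R; in-air after throw: [b1@6:L b2@8:L b3@9:R b4@11:R]
Beat 6 (L): throw ball1 h=6 -> lands@12:L; in-air after throw: [b2@8:L b3@9:R b4@11:R b1@12:L]
Beat 8 (L): throw ball2 h=6 -> lands@14:L; in-air after throw: [b3@9:R b4@11:R b1@12:L b2@14:L]

Answer: ball3:lands@9:R ball4:lands@11:R ball1:lands@12:L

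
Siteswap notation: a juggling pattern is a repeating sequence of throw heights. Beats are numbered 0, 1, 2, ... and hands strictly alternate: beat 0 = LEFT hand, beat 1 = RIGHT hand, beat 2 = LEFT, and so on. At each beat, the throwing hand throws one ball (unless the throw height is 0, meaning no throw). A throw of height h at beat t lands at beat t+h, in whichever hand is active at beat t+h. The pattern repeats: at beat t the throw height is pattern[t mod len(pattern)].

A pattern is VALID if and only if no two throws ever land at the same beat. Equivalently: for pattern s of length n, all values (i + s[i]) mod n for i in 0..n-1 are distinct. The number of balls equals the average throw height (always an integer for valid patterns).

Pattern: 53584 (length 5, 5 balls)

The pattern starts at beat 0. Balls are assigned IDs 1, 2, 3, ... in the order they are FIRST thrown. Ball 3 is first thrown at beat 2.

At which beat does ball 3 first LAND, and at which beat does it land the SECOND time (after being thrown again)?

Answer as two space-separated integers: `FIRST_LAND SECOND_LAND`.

Beat 0 (L): throw ball1 h=5 -> lands@5:R; in-air after throw: [b1@5:R]
Beat 1 (R): throw ball2 h=3 -> lands@4:L; in-air after throw: [b2@4:L b1@5:R]
Beat 2 (L): throw ball3 h=5 -> lands@7:R; in-air after throw: [b2@4:L b1@5:R b3@7:R]
Beat 3 (R): throw ball4 h=8 -> lands@11:R; in-air after throw: [b2@4:L b1@5:R b3@7:R b4@11:R]
Beat 4 (L): throw ball2 h=4 -> lands@8:L; in-air after throw: [b1@5:R b3@7:R b2@8:L b4@11:R]
Beat 5 (R): throw ball1 h=5 -> lands@10:L; in-air after throw: [b3@7:R b2@8:L b1@10:L b4@11:R]
Beat 6 (L): throw ball5 h=3 -> lands@9:R; in-air after throw: [b3@7:R b2@8:L b5@9:R b1@10:L b4@11:R]
Beat 7 (R): throw ball3 h=5 -> lands@12:L; in-air after throw: [b2@8:L b5@9:R b1@10:L b4@11:R b3@12:L]
Beat 8 (L): throw ball2 h=8 -> lands@16:L; in-air after throw: [b5@9:R b1@10:L b4@11:R b3@12:L b2@16:L]
Beat 9 (R): throw ball5 h=4 -> lands@13:R; in-air after throw: [b1@10:L b4@11:R b3@12:L b5@13:R b2@16:L]
Beat 10 (L): throw ball1 h=5 -> lands@15:R; in-air after throw: [b4@11:R b3@12:L b5@13:R b1@15:R b2@16:L]
Beat 11 (R): throw ball4 h=3 -> lands@14:L; in-air after throw: [b3@12:L b5@13:R b4@14:L b1@15:R b2@16:L]
Beat 12 (L): throw ball3 h=5 -> lands@17:R; in-air after throw: [b5@13:R b4@14:L b1@15:R b2@16:L b3@17:R]
Ball 3: thrown@2 h=5 -> first land @7; rethrown@7 h=5 -> second land @12

Answer: 7 12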